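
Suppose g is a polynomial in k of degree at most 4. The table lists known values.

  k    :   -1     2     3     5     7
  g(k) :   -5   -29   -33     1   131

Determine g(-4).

-89

Write g(k) = ak^4 + bk³ + ck² + dk + e; the 5 given values yield a linear system in the 5 coefficients.
Solving, the leading coefficient vanishes, and g(k) = k³ - 3k² - 8k - 9.
Then g(-4) = -89.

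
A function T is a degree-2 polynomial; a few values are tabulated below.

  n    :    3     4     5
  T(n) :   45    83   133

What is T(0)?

Write T(n) = an² + bn + c; the 3 given values yield a linear system in the 3 coefficients.
Solving, T(n) = 6n² - 4n + 3.
The constant term is T(0) = 3.

3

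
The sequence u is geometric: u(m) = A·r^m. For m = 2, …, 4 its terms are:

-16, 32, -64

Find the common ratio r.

-2

Consecutive ratio: 32/(-16) = -2, and -64/32 = -2, so r = -2.
Then A·(-2)^2 = -16 gives A = -4, and u(m) = -4·(-2)^m.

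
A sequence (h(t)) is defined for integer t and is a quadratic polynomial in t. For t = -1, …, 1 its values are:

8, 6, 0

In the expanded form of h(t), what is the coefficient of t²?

-2

Write h(t) = at² + bt + c; the 3 given values yield a linear system in the 3 coefficients.
Solving, h(t) = -2t² - 4t + 6.
The coefficient of t² is -2.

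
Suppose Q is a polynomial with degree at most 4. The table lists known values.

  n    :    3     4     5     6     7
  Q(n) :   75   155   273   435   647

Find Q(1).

Write Q(n) = an^4 + bn³ + cn² + dn + e; the 5 given values yield a linear system in the 5 coefficients.
Solving, the leading coefficient vanishes, and Q(n) = n³ + 7n² - 6n + 3.
Then Q(1) = 5.

5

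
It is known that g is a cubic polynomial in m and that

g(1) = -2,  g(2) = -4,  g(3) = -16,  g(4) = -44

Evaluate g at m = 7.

-284

Write g(m) = am³ + bm² + cm + d; the 4 given values yield a linear system in the 4 coefficients.
Solving, g(m) = -m³ + m² + 2m - 4.
Then g(7) = -284.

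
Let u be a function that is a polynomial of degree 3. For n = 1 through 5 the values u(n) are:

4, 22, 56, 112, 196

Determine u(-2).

First differences: 18, 34, 56, 84. Second differences: 16, 22, 28. Third differences: 6, 6.
Level-3 differences are constant, so u has degree 3.
Fitting a degree-3 polynomial gives u(n) = n³ + 2n² + 5n - 4.
Then u(-2) = -14.

-14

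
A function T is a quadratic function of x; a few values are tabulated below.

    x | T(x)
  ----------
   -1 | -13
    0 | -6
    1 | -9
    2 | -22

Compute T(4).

First differences: 7, -3, -13. Second differences: -10, -10.
Level-2 differences are constant, so T has degree 2.
Fitting a degree-2 polynomial gives T(x) = -5x² + 2x - 6.
Then T(4) = -78.

-78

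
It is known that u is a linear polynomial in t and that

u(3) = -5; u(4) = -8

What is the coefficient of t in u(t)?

-3

Write u(t) = at + b; the 2 given values yield a linear system in the 2 coefficients.
Solving, u(t) = -3t + 4.
The coefficient of t is -3.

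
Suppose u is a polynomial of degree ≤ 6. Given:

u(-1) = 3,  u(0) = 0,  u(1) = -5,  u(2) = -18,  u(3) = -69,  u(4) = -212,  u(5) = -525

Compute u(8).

-3624

First differences: -3, -5, -13, -51, -143, -313. Second differences: -2, -8, -38, -92, -170. Third differences: -6, -30, -54, -78. Fourth differences: -24, -24, -24.
Level-4 differences are constant, so u has degree 4.
Fitting a degree-4 polynomial gives u(k) = -k^4 + k³ - 5k.
Then u(8) = -3624.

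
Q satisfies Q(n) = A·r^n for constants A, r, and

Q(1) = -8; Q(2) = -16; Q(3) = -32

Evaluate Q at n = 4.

-64

Consecutive ratio: -16/(-8) = 2, and -32/(-16) = 2, so r = 2.
Then A·2^1 = -8 gives A = -4, and Q(n) = -4·2^n.
Q(4) = -4·2^4 = -64.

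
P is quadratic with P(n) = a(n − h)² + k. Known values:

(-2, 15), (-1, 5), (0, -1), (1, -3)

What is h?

1

First differences -10, -6, -2; second difference 4 = 2a, so a = 2.
Expanding, the n-coefficient is −2ah = -4h; matching it to the data gives h = 1, and then k = -3.
So P(n) = 2(n − 1)² − 3.
Hence h = 1.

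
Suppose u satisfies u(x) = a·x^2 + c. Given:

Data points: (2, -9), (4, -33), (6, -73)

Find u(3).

-19

From u(2) = -9 and u(4) = -33: 4a + c = -9 and 16a + c = -33.
Subtracting: 12a = -24, so a = -2; then c = -9 − (-2)·4 = -1.
So u(x) = -2x² − 1, and u(3) = -19.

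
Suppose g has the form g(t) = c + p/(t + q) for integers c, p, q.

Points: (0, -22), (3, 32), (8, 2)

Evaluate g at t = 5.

(g(t) − c)(t + q) = p for each data point; the three points give a linear system in c and q, then p follows.
Solving: c = -4, q = -2, p = 36, so g(t) = -4 + 36/(t − 2).
Then g(5) = -4 + 36/3 = 8.

8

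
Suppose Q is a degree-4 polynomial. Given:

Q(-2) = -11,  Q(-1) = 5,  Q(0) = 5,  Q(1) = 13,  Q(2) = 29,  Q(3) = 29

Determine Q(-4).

-307

First differences: 16, 0, 8, 16, 0. Second differences: -16, 8, 8, -16. Third differences: 24, 0, -24. Fourth differences: -24, -24.
Level-4 differences are constant, so Q has degree 4.
Fitting a degree-4 polynomial gives Q(k) = -k^4 + 2k³ + 5k² + 2k + 5.
Then Q(-4) = -307.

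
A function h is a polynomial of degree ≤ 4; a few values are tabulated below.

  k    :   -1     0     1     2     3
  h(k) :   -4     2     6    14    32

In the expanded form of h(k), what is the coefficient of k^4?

First differences: 6, 4, 8, 18. Second differences: -2, 4, 10. Third differences: 6, 6.
Level-3 differences are constant, so h has degree 3.
Fitting a degree-3 polynomial gives h(k) = k³ - k² + 4k + 2.
The coefficient of k^4 is 0.

0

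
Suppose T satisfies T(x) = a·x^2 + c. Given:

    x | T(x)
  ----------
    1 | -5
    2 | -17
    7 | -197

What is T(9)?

-325

From T(1) = -5 and T(2) = -17: 1a + c = -5 and 4a + c = -17.
Subtracting: 3a = -12, so a = -4; then c = -5 − (-4)·1 = -1.
So T(x) = -4x² − 1, and T(9) = -325.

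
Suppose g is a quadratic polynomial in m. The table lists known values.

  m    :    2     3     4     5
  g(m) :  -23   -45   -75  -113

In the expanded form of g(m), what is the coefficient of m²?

-4

Write g(m) = am² + bm + c; the 4 given values yield a linear system in the 3 coefficients.
Solving, g(m) = -4m² - 2m - 3.
The coefficient of m² is -4.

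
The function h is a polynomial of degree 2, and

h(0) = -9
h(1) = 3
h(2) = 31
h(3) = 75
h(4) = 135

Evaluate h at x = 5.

211

First differences: 12, 28, 44, 60. Second differences: 16, 16, 16.
Level-2 differences are constant, so h has degree 2.
Fitting a degree-2 polynomial gives h(x) = 8x² + 4x - 9.
Then h(5) = 211.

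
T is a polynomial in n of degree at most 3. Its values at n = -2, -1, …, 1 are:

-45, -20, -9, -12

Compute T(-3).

-84

First differences: 25, 11, -3. Second differences: -14, -14.
Level-2 differences are constant, so T has degree 2.
Fitting a degree-2 polynomial gives T(n) = -7n² + 4n - 9.
Then T(-3) = -84.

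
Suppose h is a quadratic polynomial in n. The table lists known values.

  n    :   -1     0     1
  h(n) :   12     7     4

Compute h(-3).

28

Write h(n) = an² + bn + c; the 3 given values yield a linear system in the 3 coefficients.
Solving, h(n) = n² - 4n + 7.
Then h(-3) = 28.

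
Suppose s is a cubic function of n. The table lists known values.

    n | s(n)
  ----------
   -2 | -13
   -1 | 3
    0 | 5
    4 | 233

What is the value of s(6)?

731

Write s(n) = an³ + bn² + cn + d; the 4 given values yield a linear system in the 4 coefficients.
Solving, s(n) = 3n³ + 2n² + n + 5.
Then s(6) = 731.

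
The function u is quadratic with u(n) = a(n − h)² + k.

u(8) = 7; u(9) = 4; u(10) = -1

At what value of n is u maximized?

7

First differences -3, -5; second difference -2 = 2a, so a = -1.
Expanding, the n-coefficient is −2ah = 2h; matching it to the data gives h = 7, and then k = 8.
So u(n) = -1(n − 7)² + 8.
Hence h = 7.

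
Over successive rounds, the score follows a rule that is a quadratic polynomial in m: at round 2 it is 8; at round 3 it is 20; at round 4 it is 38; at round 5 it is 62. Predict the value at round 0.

2

Write the value at m as T(m).
First differences: 12, 18, 24. Second differences: 6, 6.
Level-2 differences are constant, so T has degree 2.
Fitting a degree-2 polynomial gives T(m) = 3m² - 3m + 2.
Then T(0) = 2.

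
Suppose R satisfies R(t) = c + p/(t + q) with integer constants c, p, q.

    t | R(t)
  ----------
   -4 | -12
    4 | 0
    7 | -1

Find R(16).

-2

(R(t) − c)(t + q) = p for each data point; the three points give a linear system in c and q, then p follows.
Solving: c = -3, q = 2, p = 18, so R(t) = -3 + 18/(t + 2).
Then R(16) = -3 + 18/18 = -2.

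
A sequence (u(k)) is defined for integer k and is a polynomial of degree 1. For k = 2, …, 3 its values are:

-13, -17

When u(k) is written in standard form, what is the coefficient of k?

Write u(k) = ak + b; the 2 given values yield a linear system in the 2 coefficients.
Solving, u(k) = -4k - 5.
The coefficient of k is -4.

-4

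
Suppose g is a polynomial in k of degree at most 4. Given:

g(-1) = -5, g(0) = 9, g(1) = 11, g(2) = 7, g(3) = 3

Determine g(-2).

Write g(k) = ak^4 + bk³ + ck² + dk + e; the 5 given values yield a linear system in the 5 coefficients.
Solving, the leading coefficient vanishes, and g(k) = k³ - 6k² + 7k + 9.
Then g(-2) = -37.

-37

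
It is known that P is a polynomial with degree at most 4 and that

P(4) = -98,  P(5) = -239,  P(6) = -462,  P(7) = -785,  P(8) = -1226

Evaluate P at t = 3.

First differences: -141, -223, -323, -441. Second differences: -82, -100, -118. Third differences: -18, -18.
Level-3 differences are constant, so P has degree 3.
Fitting a degree-3 polynomial gives P(t) = -3t³ + 4t² + 6t + 6.
Then P(3) = -21.

-21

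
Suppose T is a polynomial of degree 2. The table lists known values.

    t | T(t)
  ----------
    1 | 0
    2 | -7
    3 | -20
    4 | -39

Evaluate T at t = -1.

Write T(t) = at² + bt + c; the 4 given values yield a linear system in the 3 coefficients.
Solving, T(t) = -3t² + 2t + 1.
Then T(-1) = -4.

-4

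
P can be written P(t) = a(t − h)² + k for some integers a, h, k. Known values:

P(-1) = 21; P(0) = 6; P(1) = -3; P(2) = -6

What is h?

2

First differences -15, -9, -3; second difference 6 = 2a, so a = 3.
Expanding, the t-coefficient is −2ah = -6h; matching it to the data gives h = 2, and then k = -6.
So P(t) = 3(t − 2)² − 6.
Hence h = 2.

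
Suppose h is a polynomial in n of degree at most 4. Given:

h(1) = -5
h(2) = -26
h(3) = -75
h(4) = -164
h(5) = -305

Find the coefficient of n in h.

-1

Write h(n) = an^4 + bn³ + cn² + dn + e; the 5 given values yield a linear system in the 5 coefficients.
Solving, the leading coefficient vanishes, and h(n) = -2n³ - 2n² - n.
The coefficient of n is -1.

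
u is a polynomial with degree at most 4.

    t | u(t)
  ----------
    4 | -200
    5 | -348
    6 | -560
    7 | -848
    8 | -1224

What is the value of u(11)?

-3000

Write u(t) = at^4 + bt³ + ct² + dt + e; the 5 given values yield a linear system in the 5 coefficients.
Solving, the leading coefficient vanishes, and u(t) = -2t³ - 2t² - 8t - 8.
Then u(11) = -3000.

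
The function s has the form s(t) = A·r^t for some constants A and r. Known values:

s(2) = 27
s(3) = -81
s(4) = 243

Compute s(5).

-729

Consecutive ratio: -81/27 = -3, and 243/(-81) = -3, so r = -3.
Then A·(-3)^2 = 27 gives A = 3, and s(t) = 3·(-3)^t.
s(5) = 3·(-3)^5 = -729.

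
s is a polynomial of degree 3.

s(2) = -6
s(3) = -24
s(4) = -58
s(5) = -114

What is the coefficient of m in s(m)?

-4

Write s(m) = am³ + bm² + cm + d; the 4 given values yield a linear system in the 4 coefficients.
Solving, s(m) = -m³ + m² - 4m + 6.
The coefficient of m is -4.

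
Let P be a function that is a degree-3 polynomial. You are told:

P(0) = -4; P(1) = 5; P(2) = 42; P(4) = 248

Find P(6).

710

Write P(t) = at³ + bt² + ct + d; the 4 given values yield a linear system in the 4 coefficients.
Solving, P(t) = 2t³ + 8t² - t - 4.
Then P(6) = 710.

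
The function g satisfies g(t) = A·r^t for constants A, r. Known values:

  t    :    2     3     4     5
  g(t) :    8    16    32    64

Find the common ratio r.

2

Consecutive ratio: 16/8 = 2, and 32/16 = 2, so r = 2.
Then A·2^2 = 8 gives A = 2, and g(t) = 2·2^t.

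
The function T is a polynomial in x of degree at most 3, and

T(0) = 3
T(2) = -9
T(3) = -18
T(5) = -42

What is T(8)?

Write T(x) = ax³ + bx² + cx + d; the 4 given values yield a linear system in the 4 coefficients.
Solving, the leading coefficient vanishes, and T(x) = -x² - 4x + 3.
Then T(8) = -93.

-93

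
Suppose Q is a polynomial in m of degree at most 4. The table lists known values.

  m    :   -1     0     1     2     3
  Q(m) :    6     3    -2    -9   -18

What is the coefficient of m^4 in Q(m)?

0

First differences: -3, -5, -7, -9. Second differences: -2, -2, -2.
Level-2 differences are constant, so Q has degree 2.
Fitting a degree-2 polynomial gives Q(m) = -m² - 4m + 3.
The coefficient of m^4 is 0.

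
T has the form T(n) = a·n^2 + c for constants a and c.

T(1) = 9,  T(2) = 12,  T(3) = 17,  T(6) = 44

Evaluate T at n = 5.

33

From T(1) = 9 and T(2) = 12: 1a + c = 9 and 4a + c = 12.
Subtracting: 3a = 3, so a = 1; then c = 9 − 1·1 = 8.
So T(n) = 1n² + 8, and T(5) = 33.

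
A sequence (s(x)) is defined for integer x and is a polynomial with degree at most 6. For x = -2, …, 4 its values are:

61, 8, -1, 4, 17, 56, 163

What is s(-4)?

539

Write s(x) = ax^6 + bx^5 + cx^4 + dx³ + ex² + px + q; the 7 given values yield a linear system in the 7 coefficients.
Solving, the top 2 coefficients vanish, and s(x) = x^4 - 3x³ + 6x² + x - 1.
Then s(-4) = 539.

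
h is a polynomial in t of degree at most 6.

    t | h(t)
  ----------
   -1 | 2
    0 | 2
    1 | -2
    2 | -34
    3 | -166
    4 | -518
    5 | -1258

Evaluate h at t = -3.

First differences: 0, -4, -32, -132, -352, -740. Second differences: -4, -28, -100, -220, -388. Third differences: -24, -72, -120, -168. Fourth differences: -48, -48, -48.
Level-4 differences are constant, so h has degree 4.
Fitting a degree-4 polynomial gives h(t) = -2t^4 - 2t + 2.
Then h(-3) = -154.

-154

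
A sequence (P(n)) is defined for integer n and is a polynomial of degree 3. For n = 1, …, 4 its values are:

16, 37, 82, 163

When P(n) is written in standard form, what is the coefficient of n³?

2

Write P(n) = an³ + bn² + cn + d; the 4 given values yield a linear system in the 4 coefficients.
Solving, P(n) = 2n³ + 7n + 7.
The coefficient of n³ is 2.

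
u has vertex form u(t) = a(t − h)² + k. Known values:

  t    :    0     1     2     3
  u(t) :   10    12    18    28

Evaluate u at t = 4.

42

First differences 2, 6, 10; second difference 4 = 2a, so a = 2.
Expanding, the t-coefficient is −2ah = -4h; matching it to the data gives h = 0, and then k = 10.
So u(t) = 2(t + 0)² + 10.
u(4) = 2·4² + 10 = 42.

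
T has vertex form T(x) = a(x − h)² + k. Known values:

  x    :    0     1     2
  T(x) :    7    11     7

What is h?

1

First differences 4, -4; second difference -8 = 2a, so a = -4.
Expanding, the x-coefficient is −2ah = 8h; matching it to the data gives h = 1, and then k = 11.
So T(x) = -4(x − 1)² + 11.
Hence h = 1.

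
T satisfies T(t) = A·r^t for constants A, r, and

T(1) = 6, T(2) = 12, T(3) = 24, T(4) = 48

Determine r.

2

Consecutive ratio: 12/6 = 2, and 24/12 = 2, so r = 2.
Then A·2^1 = 6 gives A = 3, and T(t) = 3·2^t.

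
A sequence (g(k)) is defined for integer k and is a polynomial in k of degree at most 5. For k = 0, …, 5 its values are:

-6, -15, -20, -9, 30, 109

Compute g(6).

First differences: -9, -5, 11, 39, 79. Second differences: 4, 16, 28, 40. Third differences: 12, 12, 12.
Level-3 differences are constant, so g has degree 3.
Fitting a degree-3 polynomial gives g(k) = 2k³ - 4k² - 7k - 6.
Then g(6) = 240.

240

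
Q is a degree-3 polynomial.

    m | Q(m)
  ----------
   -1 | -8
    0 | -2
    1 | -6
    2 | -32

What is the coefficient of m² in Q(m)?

-5

Write Q(m) = am³ + bm² + cm + d; the 4 given values yield a linear system in the 4 coefficients.
Solving, Q(m) = -2m³ - 5m² + 3m - 2.
The coefficient of m² is -5.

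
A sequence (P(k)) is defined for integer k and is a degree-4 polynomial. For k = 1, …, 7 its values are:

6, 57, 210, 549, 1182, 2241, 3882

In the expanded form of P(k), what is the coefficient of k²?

2

First differences: 51, 153, 339, 633, 1059, 1641. Second differences: 102, 186, 294, 426, 582. Third differences: 84, 108, 132, 156. Fourth differences: 24, 24, 24.
Level-4 differences are constant, so P has degree 4.
Fitting a degree-4 polynomial gives P(k) = k^4 + 4k³ + 2k² + 2k - 3.
The coefficient of k² is 2.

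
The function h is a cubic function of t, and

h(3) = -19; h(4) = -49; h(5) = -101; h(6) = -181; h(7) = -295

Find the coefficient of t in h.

First differences: -30, -52, -80, -114. Second differences: -22, -28, -34. Third differences: -6, -6.
Level-3 differences are constant, so h has degree 3.
Fitting a degree-3 polynomial gives h(t) = -t³ + t² - 1.
The coefficient of t is 0.

0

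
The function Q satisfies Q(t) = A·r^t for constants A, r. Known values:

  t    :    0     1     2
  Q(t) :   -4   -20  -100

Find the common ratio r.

5

Consecutive ratio: -20/(-4) = 5, and -100/(-20) = 5, so r = 5.
Then A·5^0 = -4 gives A = -4, and Q(t) = -4·5^t.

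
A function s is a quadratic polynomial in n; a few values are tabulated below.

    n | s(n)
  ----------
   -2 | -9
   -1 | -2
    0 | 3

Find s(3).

Write s(n) = an² + bn + c; the 3 given values yield a linear system in the 3 coefficients.
Solving, s(n) = -n² + 4n + 3.
Then s(3) = 6.

6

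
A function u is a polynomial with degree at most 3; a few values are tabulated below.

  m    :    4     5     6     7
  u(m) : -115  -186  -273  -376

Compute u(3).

First differences: -71, -87, -103. Second differences: -16, -16.
Level-2 differences are constant, so u has degree 2.
Fitting a degree-2 polynomial gives u(m) = -8m² + m + 9.
Then u(3) = -60.

-60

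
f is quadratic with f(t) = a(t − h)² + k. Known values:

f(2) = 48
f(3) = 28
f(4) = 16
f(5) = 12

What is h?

First differences -20, -12, -4; second difference 8 = 2a, so a = 4.
Expanding, the t-coefficient is −2ah = -8h; matching it to the data gives h = 5, and then k = 12.
So f(t) = 4(t − 5)² + 12.
Hence h = 5.

5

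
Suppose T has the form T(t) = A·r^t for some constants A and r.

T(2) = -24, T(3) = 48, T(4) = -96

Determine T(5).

192

Consecutive ratio: 48/(-24) = -2, and -96/48 = -2, so r = -2.
Then A·(-2)^2 = -24 gives A = -6, and T(t) = -6·(-2)^t.
T(5) = -6·(-2)^5 = 192.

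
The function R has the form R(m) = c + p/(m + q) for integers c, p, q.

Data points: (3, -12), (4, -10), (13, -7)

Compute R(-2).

(R(m) − c)(m + q) = p for each data point; the three points give a linear system in c and q, then p follows.
Solving: c = -6, q = -1, p = -12, so R(m) = -6 − 12/(m − 1).
Then R(-2) = -6 − 12/(-3) = -2.

-2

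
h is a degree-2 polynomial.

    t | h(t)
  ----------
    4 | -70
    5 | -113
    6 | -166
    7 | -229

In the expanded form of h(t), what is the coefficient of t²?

First differences: -43, -53, -63. Second differences: -10, -10.
Level-2 differences are constant, so h has degree 2.
Fitting a degree-2 polynomial gives h(t) = -5t² + 2t + 2.
The coefficient of t² is -5.

-5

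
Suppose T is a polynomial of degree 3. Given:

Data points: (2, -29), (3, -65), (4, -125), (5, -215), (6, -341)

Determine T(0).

First differences: -36, -60, -90, -126. Second differences: -24, -30, -36. Third differences: -6, -6.
Level-3 differences are constant, so T has degree 3.
Fitting a degree-3 polynomial gives T(x) = -x³ - 3x² - 2x - 5.
Then T(0) = -5.

-5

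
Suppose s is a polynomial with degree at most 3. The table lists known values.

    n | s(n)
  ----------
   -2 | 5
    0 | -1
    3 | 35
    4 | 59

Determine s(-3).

Write s(n) = an³ + bn² + cn + d; the 4 given values yield a linear system in the 4 coefficients.
Solving, the leading coefficient vanishes, and s(n) = 3n² + 3n - 1.
Then s(-3) = 17.

17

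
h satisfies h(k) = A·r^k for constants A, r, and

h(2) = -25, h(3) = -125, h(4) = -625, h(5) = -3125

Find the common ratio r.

Consecutive ratio: -125/(-25) = 5, and -625/(-125) = 5, so r = 5.
Then A·5^2 = -25 gives A = -1, and h(k) = -1·5^k.

5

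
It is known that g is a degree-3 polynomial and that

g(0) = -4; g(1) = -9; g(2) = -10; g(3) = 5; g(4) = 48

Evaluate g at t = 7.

First differences: -5, -1, 15, 43. Second differences: 4, 16, 28. Third differences: 12, 12.
Level-3 differences are constant, so g has degree 3.
Fitting a degree-3 polynomial gives g(t) = 2t³ - 4t² - 3t - 4.
Then g(7) = 465.

465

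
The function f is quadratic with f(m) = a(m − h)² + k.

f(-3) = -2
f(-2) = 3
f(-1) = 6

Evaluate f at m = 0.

First differences 5, 3; second difference -2 = 2a, so a = -1.
Expanding, the m-coefficient is −2ah = 2h; matching it to the data gives h = 0, and then k = 7.
So f(m) = -1(m + 0)² + 7.
f(0) = -1·0² + 7 = 7.

7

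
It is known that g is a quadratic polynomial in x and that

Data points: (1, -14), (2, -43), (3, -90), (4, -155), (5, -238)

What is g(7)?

First differences: -29, -47, -65, -83. Second differences: -18, -18, -18.
Level-2 differences are constant, so g has degree 2.
Fitting a degree-2 polynomial gives g(x) = -9x² - 2x - 3.
Then g(7) = -458.

-458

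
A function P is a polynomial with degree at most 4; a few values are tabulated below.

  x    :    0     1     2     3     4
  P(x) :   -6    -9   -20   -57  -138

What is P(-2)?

First differences: -3, -11, -37, -81. Second differences: -8, -26, -44. Third differences: -18, -18.
Level-3 differences are constant, so P has degree 3.
Fitting a degree-3 polynomial gives P(x) = -3x³ + 5x² - 5x - 6.
Then P(-2) = 48.

48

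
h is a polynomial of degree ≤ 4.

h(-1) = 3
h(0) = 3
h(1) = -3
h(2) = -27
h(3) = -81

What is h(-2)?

9

First differences: 0, -6, -24, -54. Second differences: -6, -18, -30. Third differences: -12, -12.
Level-3 differences are constant, so h has degree 3.
Fitting a degree-3 polynomial gives h(k) = -2k³ - 3k² - k + 3.
Then h(-2) = 9.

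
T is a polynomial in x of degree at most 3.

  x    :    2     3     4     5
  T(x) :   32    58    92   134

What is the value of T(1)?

First differences: 26, 34, 42. Second differences: 8, 8.
Level-2 differences are constant, so T has degree 2.
Fitting a degree-2 polynomial gives T(x) = 4x² + 6x + 4.
Then T(1) = 14.

14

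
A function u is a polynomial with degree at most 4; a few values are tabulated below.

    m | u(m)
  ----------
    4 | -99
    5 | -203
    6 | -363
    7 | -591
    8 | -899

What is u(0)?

Write u(m) = am^4 + bm³ + cm² + dm + e; the 5 given values yield a linear system in the 5 coefficients.
Solving, the leading coefficient vanishes, and u(m) = -2m³ + 2m² - 3.
The constant term is u(0) = -3.

-3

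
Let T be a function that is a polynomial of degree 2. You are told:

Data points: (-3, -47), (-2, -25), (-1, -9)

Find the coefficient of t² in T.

Write T(t) = at² + bt + c; the 3 given values yield a linear system in the 3 coefficients.
Solving, T(t) = -3t² + 7t + 1.
The coefficient of t² is -3.

-3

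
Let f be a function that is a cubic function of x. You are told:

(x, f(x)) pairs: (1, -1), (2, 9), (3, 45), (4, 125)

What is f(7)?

809

Write f(x) = ax³ + bx² + cx + d; the 4 given values yield a linear system in the 4 coefficients.
Solving, f(x) = 3x³ - 5x² + 4x - 3.
Then f(7) = 809.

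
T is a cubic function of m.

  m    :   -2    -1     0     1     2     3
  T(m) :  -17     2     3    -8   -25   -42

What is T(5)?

Write T(m) = am³ + bm² + cm + d; the 6 given values yield a linear system in the 4 coefficients.
Solving, T(m) = m³ - 6m² - 6m + 3.
Then T(5) = -52.

-52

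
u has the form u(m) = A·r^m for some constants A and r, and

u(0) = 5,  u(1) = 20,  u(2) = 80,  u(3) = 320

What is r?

4

Consecutive ratio: 20/5 = 4, and 80/20 = 4, so r = 4.
Then A·4^0 = 5 gives A = 5, and u(m) = 5·4^m.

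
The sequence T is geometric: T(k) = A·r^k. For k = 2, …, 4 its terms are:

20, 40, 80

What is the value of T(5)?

Consecutive ratio: 40/20 = 2, and 80/40 = 2, so r = 2.
Then A·2^2 = 20 gives A = 5, and T(k) = 5·2^k.
T(5) = 5·2^5 = 160.

160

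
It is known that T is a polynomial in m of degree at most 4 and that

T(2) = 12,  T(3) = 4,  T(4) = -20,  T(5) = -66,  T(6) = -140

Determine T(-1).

0

First differences: -8, -24, -46, -74. Second differences: -16, -22, -28. Third differences: -6, -6.
Level-3 differences are constant, so T has degree 3.
Fitting a degree-3 polynomial gives T(m) = -m³ + m² + 6m + 4.
Then T(-1) = 0.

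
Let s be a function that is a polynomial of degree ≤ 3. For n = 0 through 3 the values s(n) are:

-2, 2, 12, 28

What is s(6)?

112

First differences: 4, 10, 16. Second differences: 6, 6.
Level-2 differences are constant, so s has degree 2.
Fitting a degree-2 polynomial gives s(n) = 3n² + n - 2.
Then s(6) = 112.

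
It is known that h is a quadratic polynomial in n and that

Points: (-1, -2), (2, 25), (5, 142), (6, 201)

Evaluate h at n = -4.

Write h(n) = an² + bn + c; the 4 given values yield a linear system in the 3 coefficients.
Solving, h(n) = 5n² + 4n - 3.
Then h(-4) = 61.

61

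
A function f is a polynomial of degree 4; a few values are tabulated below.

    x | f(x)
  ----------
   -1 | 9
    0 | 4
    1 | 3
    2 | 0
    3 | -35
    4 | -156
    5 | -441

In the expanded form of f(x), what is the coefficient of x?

-4

Write f(x) = ax^4 + bx³ + cx² + dx + e; the 7 given values yield a linear system in the 5 coefficients.
Solving, f(x) = -x^4 + x³ + 3x² - 4x + 4.
The coefficient of x is -4.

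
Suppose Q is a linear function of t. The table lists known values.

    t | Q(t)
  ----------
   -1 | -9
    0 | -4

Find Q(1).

1

Write Q(t) = at + b; the 2 given values yield a linear system in the 2 coefficients.
Solving, Q(t) = 5t - 4.
Then Q(1) = 1.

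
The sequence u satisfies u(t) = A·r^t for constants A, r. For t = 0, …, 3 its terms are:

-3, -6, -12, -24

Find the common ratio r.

2

Consecutive ratio: -6/(-3) = 2, and -12/(-6) = 2, so r = 2.
Then A·2^0 = -3 gives A = -3, and u(t) = -3·2^t.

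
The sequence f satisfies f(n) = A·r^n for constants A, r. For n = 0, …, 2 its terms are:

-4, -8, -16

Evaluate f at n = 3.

Consecutive ratio: -8/(-4) = 2, and -16/(-8) = 2, so r = 2.
Then A·2^0 = -4 gives A = -4, and f(n) = -4·2^n.
f(3) = -4·2^3 = -32.

-32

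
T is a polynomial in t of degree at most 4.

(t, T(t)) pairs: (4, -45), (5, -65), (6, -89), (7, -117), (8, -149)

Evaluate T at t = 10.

First differences: -20, -24, -28, -32. Second differences: -4, -4, -4.
Level-2 differences are constant, so T has degree 2.
Fitting a degree-2 polynomial gives T(t) = -2t² - 2t - 5.
Then T(10) = -225.

-225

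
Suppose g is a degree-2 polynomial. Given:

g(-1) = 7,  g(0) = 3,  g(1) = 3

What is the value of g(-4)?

43

Write g(m) = am² + bm + c; the 3 given values yield a linear system in the 3 coefficients.
Solving, g(m) = 2m² - 2m + 3.
Then g(-4) = 43.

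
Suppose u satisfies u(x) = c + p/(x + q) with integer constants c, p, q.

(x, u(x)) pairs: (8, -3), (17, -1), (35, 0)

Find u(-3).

19

(u(x) − c)(x + q) = p for each data point; the three points give a linear system in c and q, then p follows.
Solving: c = 1, q = 1, p = -36, so u(x) = 1 − 36/(x + 1).
Then u(-3) = 1 − 36/(-2) = 19.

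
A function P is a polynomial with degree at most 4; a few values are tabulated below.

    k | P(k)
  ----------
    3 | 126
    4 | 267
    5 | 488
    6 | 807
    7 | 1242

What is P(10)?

3423

First differences: 141, 221, 319, 435. Second differences: 80, 98, 116. Third differences: 18, 18.
Level-3 differences are constant, so P has degree 3.
Fitting a degree-3 polynomial gives P(k) = 3k³ + 4k² + 2k + 3.
Then P(10) = 3423.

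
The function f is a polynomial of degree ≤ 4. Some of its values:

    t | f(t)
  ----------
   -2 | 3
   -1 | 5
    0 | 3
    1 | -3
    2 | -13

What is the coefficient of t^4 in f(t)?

0

First differences: 2, -2, -6, -10. Second differences: -4, -4, -4.
Level-2 differences are constant, so f has degree 2.
Fitting a degree-2 polynomial gives f(t) = -2t² - 4t + 3.
The coefficient of t^4 is 0.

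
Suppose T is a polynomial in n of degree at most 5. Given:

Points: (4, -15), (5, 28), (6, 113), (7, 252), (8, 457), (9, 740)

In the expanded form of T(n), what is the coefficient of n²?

-9

Write T(n) = an^5 + bn^4 + cn³ + dn² + en + p; the 6 given values yield a linear system in the 6 coefficients.
Solving, the top 2 coefficients vanish, and T(n) = 2n³ - 9n² + 2n - 7.
The coefficient of n² is -9.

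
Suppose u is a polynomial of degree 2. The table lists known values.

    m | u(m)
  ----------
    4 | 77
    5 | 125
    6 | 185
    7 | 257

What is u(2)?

First differences: 48, 60, 72. Second differences: 12, 12.
Level-2 differences are constant, so u has degree 2.
Fitting a degree-2 polynomial gives u(m) = 6m² - 6m + 5.
Then u(2) = 17.

17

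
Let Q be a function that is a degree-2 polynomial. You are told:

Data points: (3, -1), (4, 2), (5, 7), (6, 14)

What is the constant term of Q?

2

First differences: 3, 5, 7. Second differences: 2, 2.
Level-2 differences are constant, so Q has degree 2.
Fitting a degree-2 polynomial gives Q(x) = x² - 4x + 2.
The constant term is Q(0) = 2.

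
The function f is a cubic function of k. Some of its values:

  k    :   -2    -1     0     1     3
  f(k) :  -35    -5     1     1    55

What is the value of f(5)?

Write f(k) = ak³ + bk² + ck + d; the 5 given values yield a linear system in the 4 coefficients.
Solving, f(k) = 3k³ - 3k² + 1.
Then f(5) = 301.

301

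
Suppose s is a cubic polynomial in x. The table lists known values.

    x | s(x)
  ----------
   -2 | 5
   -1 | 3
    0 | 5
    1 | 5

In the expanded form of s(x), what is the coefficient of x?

Write s(x) = ax³ + bx² + cx + d; the 4 given values yield a linear system in the 4 coefficients.
Solving, s(x) = -x³ - x² + 2x + 5.
The coefficient of x is 2.

2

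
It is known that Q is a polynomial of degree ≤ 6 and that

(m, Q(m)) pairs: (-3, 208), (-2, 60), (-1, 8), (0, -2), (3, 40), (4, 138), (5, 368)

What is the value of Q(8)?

Write Q(m) = am^6 + bm^5 + cm^4 + dm³ + em² + pm + q; the 7 given values yield a linear system in the 7 coefficients.
Solving, the top 2 coefficients vanish, and Q(m) = m^4 - 3m³ + 5m² - m - 2.
Then Q(8) = 2870.

2870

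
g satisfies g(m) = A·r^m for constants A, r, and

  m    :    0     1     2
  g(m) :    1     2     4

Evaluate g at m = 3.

Consecutive ratio: 2/1 = 2, and 4/2 = 2, so r = 2.
Then A·2^0 = 1 gives A = 1, and g(m) = 1·2^m.
g(3) = 1·2^3 = 8.

8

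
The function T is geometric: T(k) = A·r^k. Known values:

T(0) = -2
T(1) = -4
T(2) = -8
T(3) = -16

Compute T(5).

-64

Consecutive ratio: -4/(-2) = 2, and -8/(-4) = 2, so r = 2.
Then A·2^0 = -2 gives A = -2, and T(k) = -2·2^k.
T(5) = -2·2^5 = -64.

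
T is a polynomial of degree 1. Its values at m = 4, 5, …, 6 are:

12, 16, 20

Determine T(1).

First differences: 4, 4.
Level-1 differences are constant, so T has degree 1.
Fitting a degree-1 polynomial gives T(m) = 4m - 4.
Then T(1) = 0.

0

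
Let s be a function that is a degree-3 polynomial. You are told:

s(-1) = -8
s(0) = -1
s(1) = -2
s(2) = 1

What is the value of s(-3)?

Write s(n) = an³ + bn² + cn + d; the 4 given values yield a linear system in the 4 coefficients.
Solving, s(n) = 2n³ - 4n² + n - 1.
Then s(-3) = -94.

-94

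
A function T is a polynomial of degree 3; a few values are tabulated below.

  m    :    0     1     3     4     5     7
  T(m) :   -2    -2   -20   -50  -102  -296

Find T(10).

Write T(m) = am³ + bm² + cm + d; the 6 given values yield a linear system in the 4 coefficients.
Solving, T(m) = -m³ + m² - 2.
Then T(10) = -902.

-902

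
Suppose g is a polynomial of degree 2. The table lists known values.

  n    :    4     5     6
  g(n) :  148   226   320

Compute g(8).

556

Write g(n) = an² + bn + c; the 3 given values yield a linear system in the 3 coefficients.
Solving, g(n) = 8n² + 6n - 4.
Then g(8) = 556.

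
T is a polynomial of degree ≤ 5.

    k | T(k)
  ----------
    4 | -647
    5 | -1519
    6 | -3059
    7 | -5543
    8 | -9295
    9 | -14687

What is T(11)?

Write T(k) = ak^5 + bk^4 + ck³ + dk² + ek + p; the 6 given values yield a linear system in the 6 coefficients.
Solving, the leading coefficient vanishes, and T(k) = -2k^4 - 2k³ - 2k² + 6k + 1.
Then T(11) = -32119.

-32119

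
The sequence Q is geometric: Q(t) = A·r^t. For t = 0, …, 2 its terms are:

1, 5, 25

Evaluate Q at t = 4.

Consecutive ratio: 5/1 = 5, and 25/5 = 5, so r = 5.
Then A·5^0 = 1 gives A = 1, and Q(t) = 1·5^t.
Q(4) = 1·5^4 = 625.

625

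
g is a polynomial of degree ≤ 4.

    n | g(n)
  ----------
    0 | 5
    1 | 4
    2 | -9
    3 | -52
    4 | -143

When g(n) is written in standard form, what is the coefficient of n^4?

First differences: -1, -13, -43, -91. Second differences: -12, -30, -48. Third differences: -18, -18.
Level-3 differences are constant, so g has degree 3.
Fitting a degree-3 polynomial gives g(n) = -3n³ + 3n² - n + 5.
The coefficient of n^4 is 0.

0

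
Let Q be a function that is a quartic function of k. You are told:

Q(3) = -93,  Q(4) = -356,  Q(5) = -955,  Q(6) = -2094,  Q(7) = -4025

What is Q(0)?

0

Write Q(k) = ak^4 + bk³ + ck² + dk + e; the 5 given values yield a linear system in the 5 coefficients.
Solving, Q(k) = -2k^4 + 2k³ + 2k² - k.
The constant term is Q(0) = 0.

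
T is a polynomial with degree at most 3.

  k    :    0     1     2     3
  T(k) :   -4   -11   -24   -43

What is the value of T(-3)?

-19

First differences: -7, -13, -19. Second differences: -6, -6.
Level-2 differences are constant, so T has degree 2.
Fitting a degree-2 polynomial gives T(k) = -3k² - 4k - 4.
Then T(-3) = -19.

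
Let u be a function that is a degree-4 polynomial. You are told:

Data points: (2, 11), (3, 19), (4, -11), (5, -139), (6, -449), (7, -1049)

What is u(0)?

1

First differences: 8, -30, -128, -310, -600. Second differences: -38, -98, -182, -290. Third differences: -60, -84, -108. Fourth differences: -24, -24.
Level-4 differences are constant, so u has degree 4.
Fitting a degree-4 polynomial gives u(x) = -x^4 + 4x³ - 3x + 1.
Then u(0) = 1.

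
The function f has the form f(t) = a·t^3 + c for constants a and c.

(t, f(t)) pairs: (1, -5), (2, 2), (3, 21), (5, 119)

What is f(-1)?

From f(1) = -5 and f(2) = 2: 1a + c = -5 and 8a + c = 2.
Subtracting: 7a = 7, so a = 1; then c = -5 − 1·1 = -6.
So f(t) = 1t³ − 6, and f(-1) = -7.

-7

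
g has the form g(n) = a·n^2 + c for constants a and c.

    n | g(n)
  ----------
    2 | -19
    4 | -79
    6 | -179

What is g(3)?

-44

From g(2) = -19 and g(4) = -79: 4a + c = -19 and 16a + c = -79.
Subtracting: 12a = -60, so a = -5; then c = -19 − (-5)·4 = 1.
So g(n) = -5n² + 1, and g(3) = -44.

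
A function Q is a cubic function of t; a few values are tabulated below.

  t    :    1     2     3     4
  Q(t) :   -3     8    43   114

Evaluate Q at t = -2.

Write Q(t) = at³ + bt² + ct + d; the 4 given values yield a linear system in the 4 coefficients.
Solving, Q(t) = 2t³ - 3t - 2.
Then Q(-2) = -12.

-12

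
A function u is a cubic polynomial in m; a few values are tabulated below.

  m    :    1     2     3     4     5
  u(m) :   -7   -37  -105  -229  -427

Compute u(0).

3

Write u(m) = am³ + bm² + cm + d; the 5 given values yield a linear system in the 4 coefficients.
Solving, u(m) = -3m³ - m² - 6m + 3.
Then u(0) = 3.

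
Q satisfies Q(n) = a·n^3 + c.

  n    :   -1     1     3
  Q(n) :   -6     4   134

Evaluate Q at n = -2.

From Q(-1) = -6 and Q(1) = 4: -1a + c = -6 and 1a + c = 4.
Subtracting: 2a = 10, so a = 5; then c = -6 − 5·(-1) = -1.
So Q(n) = 5n³ − 1, and Q(-2) = -41.

-41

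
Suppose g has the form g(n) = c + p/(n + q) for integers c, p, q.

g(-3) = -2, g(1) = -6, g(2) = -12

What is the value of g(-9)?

(g(n) − c)(n + q) = p for each data point; the three points give a linear system in c and q, then p follows.
Solving: c = 0, q = -3, p = 12, so g(n) = 12/(n − 3).
Then g(-9) = 0 + 12/(-12) = -1.

-1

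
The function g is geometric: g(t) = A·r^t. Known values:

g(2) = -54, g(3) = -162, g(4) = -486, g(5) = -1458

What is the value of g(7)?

Consecutive ratio: -162/(-54) = 3, and -486/(-162) = 3, so r = 3.
Then A·3^2 = -54 gives A = -6, and g(t) = -6·3^t.
g(7) = -6·3^7 = -13122.

-13122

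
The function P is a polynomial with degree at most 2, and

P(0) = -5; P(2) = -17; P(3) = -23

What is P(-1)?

1

Write P(n) = an² + bn + c; the 3 given values yield a linear system in the 3 coefficients.
Solving, the leading coefficient vanishes, and P(n) = -6n - 5.
Then P(-1) = 1.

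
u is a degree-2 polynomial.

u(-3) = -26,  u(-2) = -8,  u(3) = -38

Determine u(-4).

Write u(k) = ak² + bk + c; the 3 given values yield a linear system in the 3 coefficients.
Solving, u(k) = -4k² - 2k + 4.
Then u(-4) = -52.

-52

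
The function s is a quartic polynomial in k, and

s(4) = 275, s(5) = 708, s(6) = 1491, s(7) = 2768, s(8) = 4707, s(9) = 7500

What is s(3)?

First differences: 433, 783, 1277, 1939, 2793. Second differences: 350, 494, 662, 854. Third differences: 144, 168, 192. Fourth differences: 24, 24.
Level-4 differences are constant, so s has degree 4.
Fitting a degree-4 polynomial gives s(k) = k^4 + 2k³ - 6k² - 4k + 3.
Then s(3) = 72.

72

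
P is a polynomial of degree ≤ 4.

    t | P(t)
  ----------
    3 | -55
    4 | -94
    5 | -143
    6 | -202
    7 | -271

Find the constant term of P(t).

First differences: -39, -49, -59, -69. Second differences: -10, -10, -10.
Level-2 differences are constant, so P has degree 2.
Fitting a degree-2 polynomial gives P(t) = -5t² - 4t + 2.
The constant term is P(0) = 2.

2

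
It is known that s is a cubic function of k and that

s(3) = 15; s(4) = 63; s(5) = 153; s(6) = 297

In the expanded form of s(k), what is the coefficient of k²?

Write s(k) = ak³ + bk² + ck + d; the 4 given values yield a linear system in the 4 coefficients.
Solving, s(k) = 2k³ - 3k² - 5k + 3.
The coefficient of k² is -3.

-3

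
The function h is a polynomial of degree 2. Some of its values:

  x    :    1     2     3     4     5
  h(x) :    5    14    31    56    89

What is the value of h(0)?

First differences: 9, 17, 25, 33. Second differences: 8, 8, 8.
Level-2 differences are constant, so h has degree 2.
Fitting a degree-2 polynomial gives h(x) = 4x² - 3x + 4.
Then h(0) = 4.

4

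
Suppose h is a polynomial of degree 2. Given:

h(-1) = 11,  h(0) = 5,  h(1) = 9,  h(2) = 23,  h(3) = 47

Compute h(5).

125

Write h(t) = at² + bt + c; the 5 given values yield a linear system in the 3 coefficients.
Solving, h(t) = 5t² - t + 5.
Then h(5) = 125.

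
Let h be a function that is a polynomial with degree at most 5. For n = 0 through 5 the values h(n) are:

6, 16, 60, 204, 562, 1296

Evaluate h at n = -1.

12

First differences: 10, 44, 144, 358, 734. Second differences: 34, 100, 214, 376. Third differences: 66, 114, 162. Fourth differences: 48, 48.
Level-4 differences are constant, so h has degree 4.
Fitting a degree-4 polynomial gives h(n) = 2n^4 - n³ + 6n² + 3n + 6.
Then h(-1) = 12.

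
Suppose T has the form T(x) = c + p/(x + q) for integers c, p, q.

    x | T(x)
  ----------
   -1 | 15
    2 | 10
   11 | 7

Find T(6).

(T(x) − c)(x + q) = p for each data point; the three points give a linear system in c and q, then p follows.
Solving: c = 5, q = 4, p = 30, so T(x) = 5 + 30/(x + 4).
Then T(6) = 5 + 30/10 = 8.

8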